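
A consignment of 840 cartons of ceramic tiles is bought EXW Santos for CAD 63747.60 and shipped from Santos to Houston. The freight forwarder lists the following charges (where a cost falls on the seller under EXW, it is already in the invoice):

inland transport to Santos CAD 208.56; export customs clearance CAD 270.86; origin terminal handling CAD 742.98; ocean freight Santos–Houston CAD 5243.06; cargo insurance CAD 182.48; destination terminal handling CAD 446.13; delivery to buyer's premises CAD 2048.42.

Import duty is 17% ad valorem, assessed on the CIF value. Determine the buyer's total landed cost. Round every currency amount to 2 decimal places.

EXW: the seller makes goods available at their premises; the buyer bears all onward costs.
CIF value = EXW price + inland to port + export clearance + origin terminal + freight + insurance = 63747.60 + 208.56 + 270.86 + 742.98 + 5243.06 + 182.48 = 70395.54
Import duty = 70395.54 × 17% = 11967.24
Buyer bears: inland to port 208.56 + export clearance 270.86 + origin terminal 742.98 + freight 5243.06 + insurance 182.48 + destination terminal 446.13 + delivery 2048.42 + duty 11967.24 = 21109.73
Landed cost = invoice 63747.60 + 21109.73 = 84857.33

Total landed cost: CAD 84857.33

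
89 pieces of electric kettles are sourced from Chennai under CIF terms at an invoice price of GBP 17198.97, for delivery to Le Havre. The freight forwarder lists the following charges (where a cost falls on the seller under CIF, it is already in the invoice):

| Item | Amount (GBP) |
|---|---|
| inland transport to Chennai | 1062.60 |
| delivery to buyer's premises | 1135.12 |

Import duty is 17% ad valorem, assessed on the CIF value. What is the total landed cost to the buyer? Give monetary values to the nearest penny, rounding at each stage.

CIF: the seller pays costs through ocean freight and marine insurance to the destination port.
Already in the invoice (seller's account under CIF): inland to port — exclude.
The CIF price already equals the CIF value: 17198.97
Import duty = 17198.97 × 17% = 2923.82
Buyer bears: delivery 1135.12 + duty 2923.82 = 4058.94
Landed cost = invoice 17198.97 + 4058.94 = 21257.91

Total landed cost: GBP 21257.91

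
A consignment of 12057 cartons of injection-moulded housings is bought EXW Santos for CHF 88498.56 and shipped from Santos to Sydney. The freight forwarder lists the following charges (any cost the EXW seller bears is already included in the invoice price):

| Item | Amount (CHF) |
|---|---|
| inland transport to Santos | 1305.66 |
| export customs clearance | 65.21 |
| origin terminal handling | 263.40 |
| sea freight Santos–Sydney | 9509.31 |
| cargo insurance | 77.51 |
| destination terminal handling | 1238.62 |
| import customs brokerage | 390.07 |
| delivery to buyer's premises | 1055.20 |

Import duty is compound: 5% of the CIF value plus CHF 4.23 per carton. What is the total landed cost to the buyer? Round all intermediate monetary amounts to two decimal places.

EXW: the seller makes goods available at their premises; the buyer bears all onward costs.
CIF value = EXW price + inland to port + export clearance + origin terminal + freight + insurance = 88498.56 + 1305.66 + 65.21 + 263.40 + 9509.31 + 77.51 = 99719.65
Ad valorem component: 99719.65 × 5% = 4985.98
Specific component: 12057 × 4.23 = 51001.11
Import duty = 4985.98 + 51001.11 = 55987.09
Buyer bears: inland to port 1305.66 + export clearance 65.21 + origin terminal 263.40 + freight 9509.31 + insurance 77.51 + destination terminal 1238.62 + brokerage 390.07 + delivery 1055.20 + duty 55987.09 = 69892.07
Landed cost = invoice 88498.56 + 69892.07 = 158390.63

Total landed cost: CHF 158390.63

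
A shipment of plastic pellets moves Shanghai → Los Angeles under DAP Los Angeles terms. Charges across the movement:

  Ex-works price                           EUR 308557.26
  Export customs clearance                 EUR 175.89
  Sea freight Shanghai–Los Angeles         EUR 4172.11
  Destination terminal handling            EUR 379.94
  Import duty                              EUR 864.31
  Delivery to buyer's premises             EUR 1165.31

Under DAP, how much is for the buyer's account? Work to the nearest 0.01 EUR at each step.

Buyer's account: EUR 864.31

DAP: the seller bears all costs to the named destination except import duty and clearance.
Seller's account: goods 308557.26 + export clearance 175.89 + freight 4172.11 + destination terminal 379.94 + delivery 1165.31 = 314450.51
Buyer's account: duty 864.31 = 864.31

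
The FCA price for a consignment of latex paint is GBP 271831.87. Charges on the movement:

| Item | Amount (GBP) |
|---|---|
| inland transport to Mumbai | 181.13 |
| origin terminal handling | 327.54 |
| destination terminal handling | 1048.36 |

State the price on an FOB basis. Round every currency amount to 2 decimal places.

Not relevant to the conversion: inland to port — on the seller under both FCA and FOB; already in the FCA price and stays in the FOB price. destination terminal — on the buyer under both terms; not part of either seller's price.
From FCA to FOB, the seller additionally bears: origin terminal.
FOB price = 271831.87 + 327.54 = 272159.41

FOB price: GBP 272159.41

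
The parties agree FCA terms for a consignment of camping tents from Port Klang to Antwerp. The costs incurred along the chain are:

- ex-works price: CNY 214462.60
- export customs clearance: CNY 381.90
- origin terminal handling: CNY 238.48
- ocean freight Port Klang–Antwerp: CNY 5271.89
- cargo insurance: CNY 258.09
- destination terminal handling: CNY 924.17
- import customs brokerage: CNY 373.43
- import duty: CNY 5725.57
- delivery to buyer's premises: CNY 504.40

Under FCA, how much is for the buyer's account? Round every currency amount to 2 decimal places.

FCA: the seller delivers export-cleared goods to the carrier; the buyer bears costs from that point.
Seller's account: goods 214462.60 + export clearance 381.90 = 214844.50
Buyer's account: origin terminal 238.48 + freight 5271.89 + insurance 258.09 + destination terminal 924.17 + brokerage 373.43 + duty 5725.57 + delivery 504.40 = 13296.03

Buyer's account: CNY 13296.03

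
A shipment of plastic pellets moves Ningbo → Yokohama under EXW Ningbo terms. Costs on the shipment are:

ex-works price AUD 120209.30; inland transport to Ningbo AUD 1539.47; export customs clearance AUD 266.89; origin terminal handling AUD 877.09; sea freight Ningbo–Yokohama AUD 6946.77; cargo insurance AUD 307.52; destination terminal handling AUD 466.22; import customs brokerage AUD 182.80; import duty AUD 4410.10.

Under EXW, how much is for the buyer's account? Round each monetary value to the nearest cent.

Buyer's account: AUD 14996.86

EXW: the seller makes goods available at their premises; the buyer bears all onward costs.
Seller's account: goods 120209.30 = 120209.30
Buyer's account: inland to port 1539.47 + export clearance 266.89 + origin terminal 877.09 + freight 6946.77 + insurance 307.52 + destination terminal 466.22 + brokerage 182.80 + duty 4410.10 = 14996.86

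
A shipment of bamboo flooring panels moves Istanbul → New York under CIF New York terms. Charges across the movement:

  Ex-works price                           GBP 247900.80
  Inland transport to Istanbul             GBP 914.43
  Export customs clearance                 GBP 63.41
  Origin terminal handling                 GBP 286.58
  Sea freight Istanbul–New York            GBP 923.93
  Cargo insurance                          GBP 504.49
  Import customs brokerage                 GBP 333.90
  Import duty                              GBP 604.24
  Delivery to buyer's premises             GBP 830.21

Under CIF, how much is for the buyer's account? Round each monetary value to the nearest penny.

Buyer's account: GBP 1768.35

CIF: the seller pays costs through ocean freight and marine insurance to the destination port.
Seller's account: goods 247900.80 + inland to port 914.43 + export clearance 63.41 + origin terminal 286.58 + freight 923.93 + insurance 504.49 = 250593.64
Buyer's account: brokerage 333.90 + duty 604.24 + delivery 830.21 = 1768.35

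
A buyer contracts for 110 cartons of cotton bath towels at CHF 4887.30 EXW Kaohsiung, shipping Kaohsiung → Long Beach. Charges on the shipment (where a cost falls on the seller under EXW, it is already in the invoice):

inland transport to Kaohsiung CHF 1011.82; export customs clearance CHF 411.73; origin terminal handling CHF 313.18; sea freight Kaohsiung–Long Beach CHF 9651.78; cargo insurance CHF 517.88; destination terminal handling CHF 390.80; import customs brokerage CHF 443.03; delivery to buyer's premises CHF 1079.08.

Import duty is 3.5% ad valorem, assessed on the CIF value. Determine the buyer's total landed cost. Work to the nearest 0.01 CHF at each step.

EXW: the seller makes goods available at their premises; the buyer bears all onward costs.
CIF value = EXW price + inland to port + export clearance + origin terminal + freight + insurance = 4887.30 + 1011.82 + 411.73 + 313.18 + 9651.78 + 517.88 = 16793.69
Import duty = 16793.69 × 3.5% = 587.78
Buyer bears: inland to port 1011.82 + export clearance 411.73 + origin terminal 313.18 + freight 9651.78 + insurance 517.88 + destination terminal 390.80 + brokerage 443.03 + delivery 1079.08 + duty 587.78 = 14407.08
Landed cost = invoice 4887.30 + 14407.08 = 19294.38

Total landed cost: CHF 19294.38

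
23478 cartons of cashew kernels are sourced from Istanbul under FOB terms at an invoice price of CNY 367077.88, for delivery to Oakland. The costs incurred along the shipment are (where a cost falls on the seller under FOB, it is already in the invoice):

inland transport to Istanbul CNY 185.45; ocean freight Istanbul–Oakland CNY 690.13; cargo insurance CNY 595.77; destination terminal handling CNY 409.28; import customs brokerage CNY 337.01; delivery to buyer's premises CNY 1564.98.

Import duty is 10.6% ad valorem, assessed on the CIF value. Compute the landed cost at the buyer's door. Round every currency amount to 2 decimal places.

FOB: the seller bears costs until goods are on board at the origin port; the buyer bears freight, insurance and all costs thereafter.
Already in the invoice (seller's account under FOB): inland to port — exclude.
CIF value = FOB price + freight + insurance = 367077.88 + 690.13 + 595.77 = 368363.78
Import duty = 368363.78 × 10.6% = 39046.56
Buyer bears: freight 690.13 + insurance 595.77 + destination terminal 409.28 + brokerage 337.01 + delivery 1564.98 + duty 39046.56 = 42643.73
Landed cost = invoice 367077.88 + 42643.73 = 409721.61

Total landed cost: CNY 409721.61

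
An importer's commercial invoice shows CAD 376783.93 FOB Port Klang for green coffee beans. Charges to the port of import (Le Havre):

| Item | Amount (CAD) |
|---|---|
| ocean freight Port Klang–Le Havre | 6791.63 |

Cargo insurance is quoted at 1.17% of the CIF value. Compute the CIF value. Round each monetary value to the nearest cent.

Let C be the CIF value. C = FOB price + freight + 1.17% × C
C − 1.17% × C = 376783.93 + 6791.63
0.9883 × C = 383575.56
C = 383575.56 / 0.9883 = 388116.52
Insurance premium = 1.17% × 388116.52 = 4540.96

CIF value: CAD 388116.52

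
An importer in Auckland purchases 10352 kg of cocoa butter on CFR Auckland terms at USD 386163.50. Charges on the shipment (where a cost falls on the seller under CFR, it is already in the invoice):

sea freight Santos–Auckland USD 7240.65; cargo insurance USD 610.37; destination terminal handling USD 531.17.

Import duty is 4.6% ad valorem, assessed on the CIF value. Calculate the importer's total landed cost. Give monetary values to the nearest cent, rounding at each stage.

CFR: the seller pays costs through ocean freight to the destination port, but not insurance.
Already in the invoice (seller's account under CFR): freight — exclude.
CIF value = CFR price + insurance = 386163.50 + 610.37 = 386773.87
Import duty = 386773.87 × 4.6% = 17791.60
Buyer bears: insurance 610.37 + destination terminal 531.17 + duty 17791.60 = 18933.14
Landed cost = invoice 386163.50 + 18933.14 = 405096.64

Total landed cost: USD 405096.64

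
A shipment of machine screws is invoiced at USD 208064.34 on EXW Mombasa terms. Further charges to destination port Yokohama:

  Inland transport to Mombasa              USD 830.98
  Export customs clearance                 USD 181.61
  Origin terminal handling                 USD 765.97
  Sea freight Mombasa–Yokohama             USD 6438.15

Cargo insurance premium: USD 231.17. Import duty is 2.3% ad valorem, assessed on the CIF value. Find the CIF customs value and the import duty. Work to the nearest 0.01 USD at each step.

CIF = EXW price + pre-shipment costs + freight + insurance
CIF = 208064.34 + 830.98 + 181.61 + 765.97 + 6438.15 + 231.17 = 216512.22
Import duty = 216512.22 × 2.3% = 4979.78

CIF value: USD 216512.22; import duty: USD 4979.78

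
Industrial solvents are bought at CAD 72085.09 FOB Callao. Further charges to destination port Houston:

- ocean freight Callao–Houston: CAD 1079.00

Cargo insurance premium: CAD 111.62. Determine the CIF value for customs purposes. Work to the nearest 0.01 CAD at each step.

CIF value: CAD 73275.71

CIF = FOB price + freight + insurance
CIF = 72085.09 + 1079.00 + 111.62 = 73275.71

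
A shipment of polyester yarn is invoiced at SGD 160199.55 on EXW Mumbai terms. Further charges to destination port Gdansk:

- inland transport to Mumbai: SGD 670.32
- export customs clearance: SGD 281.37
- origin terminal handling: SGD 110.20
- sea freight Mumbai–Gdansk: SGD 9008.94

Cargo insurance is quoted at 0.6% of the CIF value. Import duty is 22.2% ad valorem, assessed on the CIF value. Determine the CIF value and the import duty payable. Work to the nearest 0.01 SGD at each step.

CIF value: SGD 171298.17; import duty: SGD 38028.19

Let C be the CIF value. C = EXW price + pre-shipment costs + freight + 0.6% × C
C − 0.6% × C = 160199.55 + 670.32 + 281.37 + 110.20 + 9008.94
0.994 × C = 170270.38
C = 170270.38 / 0.994 = 171298.17
Insurance premium = 0.6% × 171298.17 = 1027.79
Import duty = 171298.17 × 22.2% = 38028.19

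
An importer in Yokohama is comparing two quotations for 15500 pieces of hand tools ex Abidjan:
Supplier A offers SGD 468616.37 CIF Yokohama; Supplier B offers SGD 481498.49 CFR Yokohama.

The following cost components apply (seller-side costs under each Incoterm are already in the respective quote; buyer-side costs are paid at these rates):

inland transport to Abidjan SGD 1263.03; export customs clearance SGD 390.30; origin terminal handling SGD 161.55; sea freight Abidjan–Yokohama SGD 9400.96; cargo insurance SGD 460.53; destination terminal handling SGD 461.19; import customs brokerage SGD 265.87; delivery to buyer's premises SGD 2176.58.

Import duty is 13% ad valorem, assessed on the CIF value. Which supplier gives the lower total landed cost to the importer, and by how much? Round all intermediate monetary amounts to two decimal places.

Supplier A (CIF):
The CIF price already equals the CIF value: 468616.37
Import duty = 468616.37 × 13% = 60920.13
Buyer bears (A): 461.19 + 265.87 + 2176.58 = 2903.64
Landed cost (A) = invoice 468616.37 + 2903.64 + duty 60920.13 = 532440.14
Supplier B (CFR):
CIF value = CFR price + insurance = 481498.49 + 460.53 = 481959.02
Import duty = 481959.02 × 13% = 62654.67
Buyer bears (B): 460.53 + 461.19 + 265.87 + 2176.58 = 3364.17
Landed cost (B) = invoice 481498.49 + 3364.17 + duty 62654.67 = 547517.33
Difference = |532440.14 − 547517.33| = 15077.19

Supplier A is cheaper by SGD 15077.19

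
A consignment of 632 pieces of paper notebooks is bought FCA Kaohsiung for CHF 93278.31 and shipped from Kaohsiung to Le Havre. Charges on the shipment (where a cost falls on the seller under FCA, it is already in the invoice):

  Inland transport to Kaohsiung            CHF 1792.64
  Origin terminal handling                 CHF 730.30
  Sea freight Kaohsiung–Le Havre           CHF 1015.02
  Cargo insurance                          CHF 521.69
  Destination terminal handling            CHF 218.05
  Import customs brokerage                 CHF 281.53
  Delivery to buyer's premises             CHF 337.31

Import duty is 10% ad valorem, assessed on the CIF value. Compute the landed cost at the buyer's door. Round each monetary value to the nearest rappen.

Total landed cost: CHF 105936.74

FCA: the seller delivers export-cleared goods to the carrier; the buyer bears costs from that point.
Already in the invoice (seller's account under FCA): inland to port — exclude.
CIF value = FCA price + origin terminal + freight + insurance = 93278.31 + 730.30 + 1015.02 + 521.69 = 95545.32
Import duty = 95545.32 × 10% = 9554.53
Buyer bears: origin terminal 730.30 + freight 1015.02 + insurance 521.69 + destination terminal 218.05 + brokerage 281.53 + delivery 337.31 + duty 9554.53 = 12658.43
Landed cost = invoice 93278.31 + 12658.43 = 105936.74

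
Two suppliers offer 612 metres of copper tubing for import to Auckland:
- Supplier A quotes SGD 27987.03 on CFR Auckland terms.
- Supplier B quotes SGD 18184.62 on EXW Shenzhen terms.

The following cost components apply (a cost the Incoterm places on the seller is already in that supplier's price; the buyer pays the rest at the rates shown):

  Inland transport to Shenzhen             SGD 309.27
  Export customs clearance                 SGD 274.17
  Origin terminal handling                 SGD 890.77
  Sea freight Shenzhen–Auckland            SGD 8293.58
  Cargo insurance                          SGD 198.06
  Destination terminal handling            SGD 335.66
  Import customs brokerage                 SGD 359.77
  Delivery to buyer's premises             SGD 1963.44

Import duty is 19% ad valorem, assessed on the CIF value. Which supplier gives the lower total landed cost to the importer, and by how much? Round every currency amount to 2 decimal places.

Supplier B is cheaper by SGD 41.20

Supplier A (CFR):
CIF value = CFR price + insurance = 27987.03 + 198.06 = 28185.09
Import duty = 28185.09 × 19% = 5355.17
Buyer bears (A): 198.06 + 335.66 + 359.77 + 1963.44 = 2856.93
Landed cost (A) = invoice 27987.03 + 2856.93 + duty 5355.17 = 36199.13
Supplier B (EXW):
CIF value = EXW price + inland to port + export clearance + origin terminal + freight + insurance = 18184.62 + 309.27 + 274.17 + 890.77 + 8293.58 + 198.06 = 28150.47
Import duty = 28150.47 × 19% = 5348.59
Buyer bears (B): 309.27 + 274.17 + 890.77 + 8293.58 + 198.06 + 335.66 + 359.77 + 1963.44 = 12624.72
Landed cost (B) = invoice 18184.62 + 12624.72 + duty 5348.59 = 36157.93
Difference = |36199.13 − 36157.93| = 41.20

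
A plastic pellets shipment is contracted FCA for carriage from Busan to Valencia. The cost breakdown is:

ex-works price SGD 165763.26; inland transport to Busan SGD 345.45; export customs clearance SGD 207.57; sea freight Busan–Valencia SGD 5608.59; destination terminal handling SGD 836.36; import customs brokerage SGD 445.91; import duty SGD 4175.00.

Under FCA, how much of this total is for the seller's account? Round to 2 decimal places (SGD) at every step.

FCA: the seller delivers export-cleared goods to the carrier; the buyer bears costs from that point.
Seller's account: goods 165763.26 + inland to port 345.45 + export clearance 207.57 = 166316.28
Buyer's account: freight 5608.59 + destination terminal 836.36 + brokerage 445.91 + duty 4175.00 = 11065.86

Seller's account: SGD 166316.28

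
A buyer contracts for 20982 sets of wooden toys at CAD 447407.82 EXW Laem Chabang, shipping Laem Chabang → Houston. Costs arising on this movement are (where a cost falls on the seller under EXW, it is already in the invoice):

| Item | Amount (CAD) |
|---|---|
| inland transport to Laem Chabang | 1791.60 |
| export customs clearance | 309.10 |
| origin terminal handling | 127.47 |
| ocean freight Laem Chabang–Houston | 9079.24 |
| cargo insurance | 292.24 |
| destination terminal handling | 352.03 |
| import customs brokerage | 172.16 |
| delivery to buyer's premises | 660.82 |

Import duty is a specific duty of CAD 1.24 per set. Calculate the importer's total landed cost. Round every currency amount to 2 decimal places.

EXW: the seller makes goods available at their premises; the buyer bears all onward costs.
CIF value = EXW price + inland to port + export clearance + origin terminal + freight + insurance = 447407.82 + 1791.60 + 309.10 + 127.47 + 9079.24 + 292.24 = 459007.47
Import duty = 20982 × 1.24 = 26017.68
Buyer bears: inland to port 1791.60 + export clearance 309.10 + origin terminal 127.47 + freight 9079.24 + insurance 292.24 + destination terminal 352.03 + brokerage 172.16 + delivery 660.82 + duty 26017.68 = 38802.34
Landed cost = invoice 447407.82 + 38802.34 = 486210.16

Total landed cost: CAD 486210.16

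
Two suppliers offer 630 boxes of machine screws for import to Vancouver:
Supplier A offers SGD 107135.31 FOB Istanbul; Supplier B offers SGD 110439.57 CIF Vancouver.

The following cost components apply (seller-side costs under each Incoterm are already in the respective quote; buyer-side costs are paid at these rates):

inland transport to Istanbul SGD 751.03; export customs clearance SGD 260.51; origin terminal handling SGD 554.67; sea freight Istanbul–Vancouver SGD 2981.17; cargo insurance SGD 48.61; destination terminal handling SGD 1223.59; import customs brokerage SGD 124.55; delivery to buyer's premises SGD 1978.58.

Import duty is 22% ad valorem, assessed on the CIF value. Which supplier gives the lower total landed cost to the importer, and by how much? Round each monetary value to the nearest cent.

Supplier A (FOB):
CIF value = FOB price + freight + insurance = 107135.31 + 2981.17 + 48.61 = 110165.09
Import duty = 110165.09 × 22% = 24236.32
Buyer bears (A): 2981.17 + 48.61 + 1223.59 + 124.55 + 1978.58 = 6356.50
Landed cost (A) = invoice 107135.31 + 6356.50 + duty 24236.32 = 137728.13
Supplier B (CIF):
The CIF price already equals the CIF value: 110439.57
Import duty = 110439.57 × 22% = 24296.71
Buyer bears (B): 1223.59 + 124.55 + 1978.58 = 3326.72
Landed cost (B) = invoice 110439.57 + 3326.72 + duty 24296.71 = 138063.00
Difference = |137728.13 − 138063.00| = 334.87

Supplier A is cheaper by SGD 334.87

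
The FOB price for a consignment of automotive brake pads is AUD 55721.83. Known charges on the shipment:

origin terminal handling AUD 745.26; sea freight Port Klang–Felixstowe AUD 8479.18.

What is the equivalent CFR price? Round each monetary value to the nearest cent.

Not relevant to the conversion: origin terminal — on the seller under both FOB and CFR; already in the FOB price and stays in the CFR price.
From FOB to CFR, the seller additionally bears: freight.
CFR price = 55721.83 + 8479.18 = 64201.01

CFR price: AUD 64201.01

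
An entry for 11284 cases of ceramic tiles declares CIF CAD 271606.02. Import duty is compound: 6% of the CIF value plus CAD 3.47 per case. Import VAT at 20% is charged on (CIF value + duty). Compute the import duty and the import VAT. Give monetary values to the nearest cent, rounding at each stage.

Import duty: CAD 55451.84; import VAT: CAD 65411.57

Ad valorem component: 271606.02 × 6% = 16296.36
Specific component: 11284 × 3.47 = 39155.48
Import duty = 16296.36 + 39155.48 = 55451.84
VAT base = CIF + duty = 271606.02 + 55451.84 = 327057.86
Import VAT = 327057.86 × 20% = 65411.57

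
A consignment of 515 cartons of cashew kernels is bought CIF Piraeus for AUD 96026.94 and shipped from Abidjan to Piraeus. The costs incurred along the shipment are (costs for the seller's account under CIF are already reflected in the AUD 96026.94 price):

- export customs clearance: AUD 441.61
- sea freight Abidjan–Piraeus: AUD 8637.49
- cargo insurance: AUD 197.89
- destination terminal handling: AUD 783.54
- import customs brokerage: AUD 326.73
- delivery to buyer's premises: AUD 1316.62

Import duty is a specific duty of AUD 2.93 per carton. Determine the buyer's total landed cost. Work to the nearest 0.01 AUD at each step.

Total landed cost: AUD 99962.78

CIF: the seller pays costs through ocean freight and marine insurance to the destination port.
Already in the invoice (seller's account under CIF): export clearance, freight, insurance — exclude.
The CIF price already equals the CIF value: 96026.94
Import duty = 515 × 2.93 = 1508.95
Buyer bears: destination terminal 783.54 + brokerage 326.73 + delivery 1316.62 + duty 1508.95 = 3935.84
Landed cost = invoice 96026.94 + 3935.84 = 99962.78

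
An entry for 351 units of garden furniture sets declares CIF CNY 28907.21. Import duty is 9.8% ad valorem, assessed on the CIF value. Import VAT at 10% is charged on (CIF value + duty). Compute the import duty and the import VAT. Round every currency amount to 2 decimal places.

Import duty: CNY 2832.91; import VAT: CNY 3174.01

Import duty = 28907.21 × 9.8% = 2832.91
VAT base = CIF + duty = 28907.21 + 2832.91 = 31740.12
Import VAT = 31740.12 × 10% = 3174.01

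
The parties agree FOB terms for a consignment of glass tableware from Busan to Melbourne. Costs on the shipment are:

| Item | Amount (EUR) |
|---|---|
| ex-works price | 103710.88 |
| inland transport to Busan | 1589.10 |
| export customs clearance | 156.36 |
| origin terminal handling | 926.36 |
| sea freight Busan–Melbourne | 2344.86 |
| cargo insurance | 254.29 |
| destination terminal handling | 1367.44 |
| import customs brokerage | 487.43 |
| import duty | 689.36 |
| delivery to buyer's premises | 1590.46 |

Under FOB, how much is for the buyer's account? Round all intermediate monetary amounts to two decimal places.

Buyer's account: EUR 6733.84

FOB: the seller bears costs until goods are on board at the origin port; the buyer bears freight, insurance and all costs thereafter.
Seller's account: goods 103710.88 + inland to port 1589.10 + export clearance 156.36 + origin terminal 926.36 = 106382.70
Buyer's account: freight 2344.86 + insurance 254.29 + destination terminal 1367.44 + brokerage 487.43 + duty 689.36 + delivery 1590.46 = 6733.84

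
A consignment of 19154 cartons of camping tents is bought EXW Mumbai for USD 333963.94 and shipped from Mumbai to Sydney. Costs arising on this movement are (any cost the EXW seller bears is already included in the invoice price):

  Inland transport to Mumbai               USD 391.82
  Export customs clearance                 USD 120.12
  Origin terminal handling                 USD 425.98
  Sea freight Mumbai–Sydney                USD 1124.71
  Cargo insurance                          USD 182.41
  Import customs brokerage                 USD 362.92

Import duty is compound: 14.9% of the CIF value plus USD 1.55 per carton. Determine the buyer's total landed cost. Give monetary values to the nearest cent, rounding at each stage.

Total landed cost: USD 416355.74

EXW: the seller makes goods available at their premises; the buyer bears all onward costs.
CIF value = EXW price + inland to port + export clearance + origin terminal + freight + insurance = 333963.94 + 391.82 + 120.12 + 425.98 + 1124.71 + 182.41 = 336208.98
Ad valorem component: 336208.98 × 14.9% = 50095.14
Specific component: 19154 × 1.55 = 29688.70
Import duty = 50095.14 + 29688.70 = 79783.84
Buyer bears: inland to port 391.82 + export clearance 120.12 + origin terminal 425.98 + freight 1124.71 + insurance 182.41 + brokerage 362.92 + duty 79783.84 = 82391.80
Landed cost = invoice 333963.94 + 82391.80 = 416355.74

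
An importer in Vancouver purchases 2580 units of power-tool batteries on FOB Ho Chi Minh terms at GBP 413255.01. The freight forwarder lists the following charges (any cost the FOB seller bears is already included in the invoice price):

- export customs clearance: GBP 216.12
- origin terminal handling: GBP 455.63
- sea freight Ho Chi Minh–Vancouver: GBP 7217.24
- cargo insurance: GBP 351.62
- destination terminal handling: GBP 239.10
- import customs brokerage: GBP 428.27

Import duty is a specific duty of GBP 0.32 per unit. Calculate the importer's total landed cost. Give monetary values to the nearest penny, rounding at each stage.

Total landed cost: GBP 422316.84

FOB: the seller bears costs until goods are on board at the origin port; the buyer bears freight, insurance and all costs thereafter.
Already in the invoice (seller's account under FOB): export clearance, origin terminal — exclude.
CIF value = FOB price + freight + insurance = 413255.01 + 7217.24 + 351.62 = 420823.87
Import duty = 2580 × 0.32 = 825.60
Buyer bears: freight 7217.24 + insurance 351.62 + destination terminal 239.10 + brokerage 428.27 + duty 825.60 = 9061.83
Landed cost = invoice 413255.01 + 9061.83 = 422316.84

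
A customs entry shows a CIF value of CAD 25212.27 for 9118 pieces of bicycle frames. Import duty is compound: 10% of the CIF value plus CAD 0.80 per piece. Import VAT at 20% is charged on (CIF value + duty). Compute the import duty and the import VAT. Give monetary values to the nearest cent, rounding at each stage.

Import duty: CAD 9815.63; import VAT: CAD 7005.58

Ad valorem component: 25212.27 × 10% = 2521.23
Specific component: 9118 × 0.80 = 7294.40
Import duty = 2521.23 + 7294.40 = 9815.63
VAT base = CIF + duty = 25212.27 + 9815.63 = 35027.90
Import VAT = 35027.90 × 20% = 7005.58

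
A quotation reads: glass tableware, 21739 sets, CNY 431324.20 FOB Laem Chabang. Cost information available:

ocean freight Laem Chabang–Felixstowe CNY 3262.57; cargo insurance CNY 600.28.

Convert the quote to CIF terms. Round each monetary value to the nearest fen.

CIF price: CNY 435187.05

From FOB to CIF, the seller additionally bears: freight, insurance.
CIF price = 431324.20 + 3262.57 + 600.28 = 435187.05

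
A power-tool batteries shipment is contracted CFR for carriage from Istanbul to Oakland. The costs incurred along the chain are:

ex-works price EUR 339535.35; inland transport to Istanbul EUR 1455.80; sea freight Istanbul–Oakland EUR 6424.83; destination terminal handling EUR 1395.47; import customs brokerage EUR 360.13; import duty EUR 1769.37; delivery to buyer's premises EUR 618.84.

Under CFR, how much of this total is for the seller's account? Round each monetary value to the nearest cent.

CFR: the seller pays costs through ocean freight to the destination port, but not insurance.
Seller's account: goods 339535.35 + inland to port 1455.80 + freight 6424.83 = 347415.98
Buyer's account: destination terminal 1395.47 + brokerage 360.13 + duty 1769.37 + delivery 618.84 = 4143.81

Seller's account: EUR 347415.98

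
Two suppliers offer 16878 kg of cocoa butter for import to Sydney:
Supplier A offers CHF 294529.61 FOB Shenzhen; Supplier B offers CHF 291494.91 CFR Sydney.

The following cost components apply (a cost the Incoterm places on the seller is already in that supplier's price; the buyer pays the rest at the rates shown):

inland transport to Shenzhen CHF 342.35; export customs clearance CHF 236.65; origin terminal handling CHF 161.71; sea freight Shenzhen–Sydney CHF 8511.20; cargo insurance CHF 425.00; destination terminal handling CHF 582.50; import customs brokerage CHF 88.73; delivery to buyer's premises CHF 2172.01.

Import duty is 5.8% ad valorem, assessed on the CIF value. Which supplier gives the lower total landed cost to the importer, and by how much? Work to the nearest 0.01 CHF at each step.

Supplier A (FOB):
CIF value = FOB price + freight + insurance = 294529.61 + 8511.20 + 425.00 = 303465.81
Import duty = 303465.81 × 5.8% = 17601.02
Buyer bears (A): 8511.20 + 425.00 + 582.50 + 88.73 + 2172.01 = 11779.44
Landed cost (A) = invoice 294529.61 + 11779.44 + duty 17601.02 = 323910.07
Supplier B (CFR):
CIF value = CFR price + insurance = 291494.91 + 425.00 = 291919.91
Import duty = 291919.91 × 5.8% = 16931.35
Buyer bears (B): 425.00 + 582.50 + 88.73 + 2172.01 = 3268.24
Landed cost (B) = invoice 291494.91 + 3268.24 + duty 16931.35 = 311694.50
Difference = |323910.07 − 311694.50| = 12215.57

Supplier B is cheaper by CHF 12215.57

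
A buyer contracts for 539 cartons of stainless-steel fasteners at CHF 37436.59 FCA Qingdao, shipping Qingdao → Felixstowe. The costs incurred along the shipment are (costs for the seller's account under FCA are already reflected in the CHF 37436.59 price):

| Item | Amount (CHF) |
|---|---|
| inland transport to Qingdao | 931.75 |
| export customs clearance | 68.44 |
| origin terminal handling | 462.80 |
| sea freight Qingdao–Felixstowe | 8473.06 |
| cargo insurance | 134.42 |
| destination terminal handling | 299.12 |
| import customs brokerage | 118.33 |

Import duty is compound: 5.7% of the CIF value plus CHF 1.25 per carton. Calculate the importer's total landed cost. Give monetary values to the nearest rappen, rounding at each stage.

FCA: the seller delivers export-cleared goods to the carrier; the buyer bears costs from that point.
Already in the invoice (seller's account under FCA): inland to port, export clearance — exclude.
CIF value = FCA price + origin terminal + freight + insurance = 37436.59 + 462.80 + 8473.06 + 134.42 = 46506.87
Ad valorem component: 46506.87 × 5.7% = 2650.89
Specific component: 539 × 1.25 = 673.75
Import duty = 2650.89 + 673.75 = 3324.64
Buyer bears: origin terminal 462.80 + freight 8473.06 + insurance 134.42 + destination terminal 299.12 + brokerage 118.33 + duty 3324.64 = 12812.37
Landed cost = invoice 37436.59 + 12812.37 = 50248.96

Total landed cost: CHF 50248.96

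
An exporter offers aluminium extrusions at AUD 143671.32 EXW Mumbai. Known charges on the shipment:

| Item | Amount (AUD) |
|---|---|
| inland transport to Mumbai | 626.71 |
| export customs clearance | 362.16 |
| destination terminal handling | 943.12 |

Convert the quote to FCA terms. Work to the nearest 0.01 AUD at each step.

Not relevant to the conversion: destination terminal — on the buyer under both terms; not part of either seller's price.
From EXW to FCA, the seller additionally bears: inland to port, export clearance.
FCA price = 143671.32 + 626.71 + 362.16 = 144660.19

FCA price: AUD 144660.19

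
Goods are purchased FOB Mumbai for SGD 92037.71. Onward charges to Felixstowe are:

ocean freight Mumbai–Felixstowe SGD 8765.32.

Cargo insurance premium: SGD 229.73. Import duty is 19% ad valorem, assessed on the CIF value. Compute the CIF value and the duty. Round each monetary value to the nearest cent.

CIF = FOB price + freight + insurance
CIF = 92037.71 + 8765.32 + 229.73 = 101032.76
Import duty = 101032.76 × 19% = 19196.22

CIF value: SGD 101032.76; import duty: SGD 19196.22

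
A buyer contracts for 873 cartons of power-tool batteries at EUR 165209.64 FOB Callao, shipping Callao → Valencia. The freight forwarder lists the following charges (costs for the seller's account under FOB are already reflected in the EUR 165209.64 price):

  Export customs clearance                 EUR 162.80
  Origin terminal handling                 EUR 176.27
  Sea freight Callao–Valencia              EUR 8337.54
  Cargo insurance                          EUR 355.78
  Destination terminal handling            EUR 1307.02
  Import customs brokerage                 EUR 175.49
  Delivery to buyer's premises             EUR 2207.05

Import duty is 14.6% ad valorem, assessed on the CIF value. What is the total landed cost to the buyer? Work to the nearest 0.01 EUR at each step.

FOB: the seller bears costs until goods are on board at the origin port; the buyer bears freight, insurance and all costs thereafter.
Already in the invoice (seller's account under FOB): export clearance, origin terminal — exclude.
CIF value = FOB price + freight + insurance = 165209.64 + 8337.54 + 355.78 = 173902.96
Import duty = 173902.96 × 14.6% = 25389.83
Buyer bears: freight 8337.54 + insurance 355.78 + destination terminal 1307.02 + brokerage 175.49 + delivery 2207.05 + duty 25389.83 = 37772.71
Landed cost = invoice 165209.64 + 37772.71 = 202982.35

Total landed cost: EUR 202982.35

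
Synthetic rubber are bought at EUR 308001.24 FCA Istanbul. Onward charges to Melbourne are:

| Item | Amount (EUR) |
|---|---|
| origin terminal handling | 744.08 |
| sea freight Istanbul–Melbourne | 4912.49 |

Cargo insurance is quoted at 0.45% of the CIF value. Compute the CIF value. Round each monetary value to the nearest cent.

CIF value: EUR 315075.65

Let C be the CIF value. C = FCA price + pre-shipment costs + freight + 0.45% × C
C − 0.45% × C = 308001.24 + 744.08 + 4912.49
0.9955 × C = 313657.81
C = 313657.81 / 0.9955 = 315075.65
Insurance premium = 0.45% × 315075.65 = 1417.84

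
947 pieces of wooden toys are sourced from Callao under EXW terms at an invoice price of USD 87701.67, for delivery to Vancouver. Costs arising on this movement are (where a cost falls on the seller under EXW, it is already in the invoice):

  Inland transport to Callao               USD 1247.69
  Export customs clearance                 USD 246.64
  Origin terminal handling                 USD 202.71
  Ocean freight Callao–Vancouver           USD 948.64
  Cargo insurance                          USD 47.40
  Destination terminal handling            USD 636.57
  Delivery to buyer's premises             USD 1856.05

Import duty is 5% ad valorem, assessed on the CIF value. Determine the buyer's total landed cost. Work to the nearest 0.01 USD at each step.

Total landed cost: USD 97407.11

EXW: the seller makes goods available at their premises; the buyer bears all onward costs.
CIF value = EXW price + inland to port + export clearance + origin terminal + freight + insurance = 87701.67 + 1247.69 + 246.64 + 202.71 + 948.64 + 47.40 = 90394.75
Import duty = 90394.75 × 5% = 4519.74
Buyer bears: inland to port 1247.69 + export clearance 246.64 + origin terminal 202.71 + freight 948.64 + insurance 47.40 + destination terminal 636.57 + delivery 1856.05 + duty 4519.74 = 9705.44
Landed cost = invoice 87701.67 + 9705.44 = 97407.11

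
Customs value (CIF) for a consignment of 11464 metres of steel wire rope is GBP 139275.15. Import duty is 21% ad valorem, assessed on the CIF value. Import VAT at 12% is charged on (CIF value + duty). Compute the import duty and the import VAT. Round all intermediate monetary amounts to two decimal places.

Import duty = 139275.15 × 21% = 29247.78
VAT base = CIF + duty = 139275.15 + 29247.78 = 168522.93
Import VAT = 168522.93 × 12% = 20222.75

Import duty: GBP 29247.78; import VAT: GBP 20222.75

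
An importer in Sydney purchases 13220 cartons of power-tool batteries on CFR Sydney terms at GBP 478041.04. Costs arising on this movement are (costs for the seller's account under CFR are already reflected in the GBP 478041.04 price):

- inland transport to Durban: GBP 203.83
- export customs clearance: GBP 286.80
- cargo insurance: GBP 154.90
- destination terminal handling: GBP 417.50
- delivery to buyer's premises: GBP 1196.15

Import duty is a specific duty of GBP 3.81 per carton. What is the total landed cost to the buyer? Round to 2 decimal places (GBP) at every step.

Total landed cost: GBP 530177.79

CFR: the seller pays costs through ocean freight to the destination port, but not insurance.
Already in the invoice (seller's account under CFR): inland to port, export clearance — exclude.
CIF value = CFR price + insurance = 478041.04 + 154.90 = 478195.94
Import duty = 13220 × 3.81 = 50368.20
Buyer bears: insurance 154.90 + destination terminal 417.50 + delivery 1196.15 + duty 50368.20 = 52136.75
Landed cost = invoice 478041.04 + 52136.75 = 530177.79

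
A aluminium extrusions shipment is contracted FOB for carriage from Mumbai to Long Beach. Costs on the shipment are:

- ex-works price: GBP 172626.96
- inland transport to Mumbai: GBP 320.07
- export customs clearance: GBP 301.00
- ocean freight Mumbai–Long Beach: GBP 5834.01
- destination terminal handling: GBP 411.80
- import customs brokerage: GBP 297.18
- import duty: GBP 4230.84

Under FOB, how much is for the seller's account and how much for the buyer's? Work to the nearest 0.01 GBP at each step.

FOB: the seller bears costs until goods are on board at the origin port; the buyer bears freight, insurance and all costs thereafter.
Seller's account: goods 172626.96 + inland to port 320.07 + export clearance 301.00 = 173248.03
Buyer's account: freight 5834.01 + destination terminal 411.80 + brokerage 297.18 + duty 4230.84 = 10773.83

Seller: GBP 173248.03; buyer: GBP 10773.83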